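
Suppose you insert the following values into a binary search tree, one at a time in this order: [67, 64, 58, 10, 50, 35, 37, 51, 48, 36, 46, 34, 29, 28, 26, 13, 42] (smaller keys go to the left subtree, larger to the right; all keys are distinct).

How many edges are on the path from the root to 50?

67: root
64: left child of 67 (depth 1)
58: left child of 64 (depth 2)
10: left child of 58 (depth 3)
50: right child of 10 (depth 4)
35: left child of 50 (depth 5)
37: right child of 35 (depth 6)
51: right child of 50 (depth 5)
48: right child of 37 (depth 7)
36: left child of 37 (depth 7)
46: left child of 48 (depth 8)
34: left child of 35 (depth 6)
29: left child of 34 (depth 7)
28: left child of 29 (depth 8)
26: left child of 28 (depth 9)
13: left child of 26 (depth 10)
42: left child of 46 (depth 9)

Path to 50: 67 → 64 → 58 → 10 → 50, which is 4 edges.

4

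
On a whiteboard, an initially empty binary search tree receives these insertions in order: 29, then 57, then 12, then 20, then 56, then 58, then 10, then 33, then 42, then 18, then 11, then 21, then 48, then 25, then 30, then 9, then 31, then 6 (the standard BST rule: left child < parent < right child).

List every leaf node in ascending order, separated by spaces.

Insert 29: tree is empty, so 29 becomes the root.
Insert 57: 57 > 29 → go right. Place as right child of 29.
Insert 12: 12 < 29 → go left. Place as left child of 29.
Insert 20: 20 < 29 → go left; 20 > 12 → go right. Place as right child of 12.
Insert 56: 56 > 29 → go right; 56 < 57 → go left. Place as left child of 57.
Insert 58: 58 > 29 → go right; 58 > 57 → go right. Place as right child of 57.
Insert 10: 10 < 29 → go left; 10 < 12 → go left. Place as left child of 12.
Insert 33: 33 > 29 → go right; 33 < 57 → go left; 33 < 56 → go left. Place as left child of 56.
Insert 42: 42 > 29 → go right; 42 < 57 → go left; 42 < 56 → go left; 42 > 33 → go right. Place as right child of 33.
Insert 18: 18 < 29 → go left; 18 > 12 → go right; 18 < 20 → go left. Place as left child of 20.
Insert 11: 11 < 29 → go left; 11 < 12 → go left; 11 > 10 → go right. Place as right child of 10.
Insert 21: 21 < 29 → go left; 21 > 12 → go right; 21 > 20 → go right. Place as right child of 20.
Insert 48: 48 > 29 → go right; 48 < 57 → go left; 48 < 56 → go left; 48 > 33 → go right; 48 > 42 → go right. Place as right child of 42.
Insert 25: 25 < 29 → go left; 25 > 12 → go right; 25 > 20 → go right; 25 > 21 → go right. Place as right child of 21.
Insert 30: 30 > 29 → go right; 30 < 57 → go left; 30 < 56 → go left; 30 < 33 → go left. Place as left child of 33.
Insert 9: 9 < 29 → go left; 9 < 12 → go left; 9 < 10 → go left. Place as left child of 10.
Insert 31: 31 > 29 → go right; 31 < 57 → go left; 31 < 56 → go left; 31 < 33 → go left; 31 > 30 → go right. Place as right child of 30.
Insert 6: 6 < 29 → go left; 6 < 12 → go left; 6 < 10 → go left; 6 < 9 → go left. Place as left child of 9.

6 11 18 25 31 48 58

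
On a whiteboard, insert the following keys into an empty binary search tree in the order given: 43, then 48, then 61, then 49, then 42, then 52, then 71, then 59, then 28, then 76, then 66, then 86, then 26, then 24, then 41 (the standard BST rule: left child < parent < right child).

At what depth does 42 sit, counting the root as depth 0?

1

Insert 43: tree is empty, so 43 becomes the root.
Insert 48: 48 > 43 → go right. Place as right child of 43.
Insert 61: 61 > 43 → go right; 61 > 48 → go right. Place as right child of 48.
Insert 49: 49 > 43 → go right; 49 > 48 → go right; 49 < 61 → go left. Place as left child of 61.
Insert 42: 42 < 43 → go left. Place as left child of 43.
Insert 52: 52 > 43 → go right; 52 > 48 → go right; 52 < 61 → go left; 52 > 49 → go right. Place as right child of 49.
Insert 71: 71 > 43 → go right; 71 > 48 → go right; 71 > 61 → go right. Place as right child of 61.
Insert 59: 59 > 43 → go right; 59 > 48 → go right; 59 < 61 → go left; 59 > 49 → go right; 59 > 52 → go right. Place as right child of 52.
Insert 28: 28 < 43 → go left; 28 < 42 → go left. Place as left child of 42.
Insert 76: 76 > 43 → go right; 76 > 48 → go right; 76 > 61 → go right; 76 > 71 → go right. Place as right child of 71.
Insert 66: 66 > 43 → go right; 66 > 48 → go right; 66 > 61 → go right; 66 < 71 → go left. Place as left child of 71.
Insert 86: 86 > 43 → go right; 86 > 48 → go right; 86 > 61 → go right; 86 > 71 → go right; 86 > 76 → go right. Place as right child of 76.
Insert 26: 26 < 43 → go left; 26 < 42 → go left; 26 < 28 → go left. Place as left child of 28.
Insert 24: 24 < 43 → go left; 24 < 42 → go left; 24 < 28 → go left; 24 < 26 → go left. Place as left child of 26.
Insert 41: 41 < 43 → go left; 41 < 42 → go left; 41 > 28 → go right. Place as right child of 28.

Path to 42: 43 → 42, which is 1 edge.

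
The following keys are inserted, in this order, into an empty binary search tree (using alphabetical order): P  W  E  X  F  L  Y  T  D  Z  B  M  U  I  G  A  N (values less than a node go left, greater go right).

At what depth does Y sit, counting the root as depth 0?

P: root
W: right child of P (depth 1)
E: left child of P (depth 1)
X: right child of W (depth 2)
F: right child of E (depth 2)
L: right child of F (depth 3)
Y: right child of X (depth 3)
T: left child of W (depth 2)
D: left child of E (depth 2)
Z: right child of Y (depth 4)
B: left child of D (depth 3)
M: right child of L (depth 4)
U: right child of T (depth 3)
I: left child of L (depth 4)
G: left child of I (depth 5)
A: left child of B (depth 4)
N: right child of M (depth 5)

Path to Y: P → W → X → Y, which is 3 edges.

3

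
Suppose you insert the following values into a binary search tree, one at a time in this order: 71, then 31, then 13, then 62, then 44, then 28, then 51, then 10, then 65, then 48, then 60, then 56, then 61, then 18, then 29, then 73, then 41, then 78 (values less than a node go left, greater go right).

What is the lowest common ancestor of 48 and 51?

Insert 71: tree is empty, so 71 becomes the root.
Insert 31: 31 < 71 → go left. Place as left child of 71.
Insert 13: 13 < 71 → go left; 13 < 31 → go left. Place as left child of 31.
Insert 62: 62 < 71 → go left; 62 > 31 → go right. Place as right child of 31.
Insert 44: 44 < 71 → go left; 44 > 31 → go right; 44 < 62 → go left. Place as left child of 62.
Insert 28: 28 < 71 → go left; 28 < 31 → go left; 28 > 13 → go right. Place as right child of 13.
Insert 51: 51 < 71 → go left; 51 > 31 → go right; 51 < 62 → go left; 51 > 44 → go right. Place as right child of 44.
Insert 10: 10 < 71 → go left; 10 < 31 → go left; 10 < 13 → go left. Place as left child of 13.
Insert 65: 65 < 71 → go left; 65 > 31 → go right; 65 > 62 → go right. Place as right child of 62.
Insert 48: 48 < 71 → go left; 48 > 31 → go right; 48 < 62 → go left; 48 > 44 → go right; 48 < 51 → go left. Place as left child of 51.
Insert 60: 60 < 71 → go left; 60 > 31 → go right; 60 < 62 → go left; 60 > 44 → go right; 60 > 51 → go right. Place as right child of 51.
Insert 56: 56 < 71 → go left; 56 > 31 → go right; 56 < 62 → go left; 56 > 44 → go right; 56 > 51 → go right; 56 < 60 → go left. Place as left child of 60.
Insert 61: 61 < 71 → go left; 61 > 31 → go right; 61 < 62 → go left; 61 > 44 → go right; 61 > 51 → go right; 61 > 60 → go right. Place as right child of 60.
Insert 18: 18 < 71 → go left; 18 < 31 → go left; 18 > 13 → go right; 18 < 28 → go left. Place as left child of 28.
Insert 29: 29 < 71 → go left; 29 < 31 → go left; 29 > 13 → go right; 29 > 28 → go right. Place as right child of 28.
Insert 73: 73 > 71 → go right. Place as right child of 71.
Insert 41: 41 < 71 → go left; 41 > 31 → go right; 41 < 62 → go left; 41 < 44 → go left. Place as left child of 44.
Insert 78: 78 > 71 → go right; 78 > 73 → go right. Place as right child of 73.

Path to 48: 71 → 31 → 62 → 44 → 51 → 48
Path to 51: 71 → 31 → 62 → 44 → 51
51 lies on both paths and is an ancestor of the other node.

51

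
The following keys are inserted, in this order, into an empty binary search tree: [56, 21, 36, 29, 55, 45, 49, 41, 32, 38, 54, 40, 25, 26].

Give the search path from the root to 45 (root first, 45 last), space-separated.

56 21 36 55 45

Insert 56: tree is empty, so 56 becomes the root.
Insert 21: 21 < 56 → go left. Place as left child of 56.
Insert 36: 36 < 56 → go left; 36 > 21 → go right. Place as right child of 21.
Insert 29: 29 < 56 → go left; 29 > 21 → go right; 29 < 36 → go left. Place as left child of 36.
Insert 55: 55 < 56 → go left; 55 > 21 → go right; 55 > 36 → go right. Place as right child of 36.
Insert 45: 45 < 56 → go left; 45 > 21 → go right; 45 > 36 → go right; 45 < 55 → go left. Place as left child of 55.
Insert 49: 49 < 56 → go left; 49 > 21 → go right; 49 > 36 → go right; 49 < 55 → go left; 49 > 45 → go right. Place as right child of 45.
Insert 41: 41 < 56 → go left; 41 > 21 → go right; 41 > 36 → go right; 41 < 55 → go left; 41 < 45 → go left. Place as left child of 45.
Insert 32: 32 < 56 → go left; 32 > 21 → go right; 32 < 36 → go left; 32 > 29 → go right. Place as right child of 29.
Insert 38: 38 < 56 → go left; 38 > 21 → go right; 38 > 36 → go right; 38 < 55 → go left; 38 < 45 → go left; 38 < 41 → go left. Place as left child of 41.
Insert 54: 54 < 56 → go left; 54 > 21 → go right; 54 > 36 → go right; 54 < 55 → go left; 54 > 45 → go right; 54 > 49 → go right. Place as right child of 49.
Insert 40: 40 < 56 → go left; 40 > 21 → go right; 40 > 36 → go right; 40 < 55 → go left; 40 < 45 → go left; 40 < 41 → go left; 40 > 38 → go right. Place as right child of 38.
Insert 25: 25 < 56 → go left; 25 > 21 → go right; 25 < 36 → go left; 25 < 29 → go left. Place as left child of 29.
Insert 26: 26 < 56 → go left; 26 > 21 → go right; 26 < 36 → go left; 26 < 29 → go left; 26 > 25 → go right. Place as right child of 25.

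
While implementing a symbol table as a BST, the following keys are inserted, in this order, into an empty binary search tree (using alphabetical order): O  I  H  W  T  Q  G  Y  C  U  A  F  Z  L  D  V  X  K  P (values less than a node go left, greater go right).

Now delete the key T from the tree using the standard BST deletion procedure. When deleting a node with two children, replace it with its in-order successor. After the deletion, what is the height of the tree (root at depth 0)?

6

Insert O: tree is empty, so O becomes the root.
Insert I: I < O → go left. Place as left child of O.
Insert H: H < O → go left; H < I → go left. Place as left child of I.
Insert W: W > O → go right. Place as right child of O.
Insert T: T > O → go right; T < W → go left. Place as left child of W.
Insert Q: Q > O → go right; Q < W → go left; Q < T → go left. Place as left child of T.
Insert G: G < O → go left; G < I → go left; G < H → go left. Place as left child of H.
Insert Y: Y > O → go right; Y > W → go right. Place as right child of W.
Insert C: C < O → go left; C < I → go left; C < H → go left; C < G → go left. Place as left child of G.
Insert U: U > O → go right; U < W → go left; U > T → go right. Place as right child of T.
Insert A: A < O → go left; A < I → go left; A < H → go left; A < G → go left; A < C → go left. Place as left child of C.
Insert F: F < O → go left; F < I → go left; F < H → go left; F < G → go left; F > C → go right. Place as right child of C.
Insert Z: Z > O → go right; Z > W → go right; Z > Y → go right. Place as right child of Y.
Insert L: L < O → go left; L > I → go right. Place as right child of I.
Insert D: D < O → go left; D < I → go left; D < H → go left; D < G → go left; D > C → go right; D < F → go left. Place as left child of F.
Insert V: V > O → go right; V < W → go left; V > T → go right; V > U → go right. Place as right child of U.
Insert X: X > O → go right; X > W → go right; X < Y → go left. Place as left child of Y.
Insert K: K < O → go left; K > I → go right; K < L → go left. Place as left child of L.
Insert P: P > O → go right; P < W → go left; P < T → go left; P < Q → go left. Place as left child of Q.

Delete T (two children — replace with in-order successor).
After deletion, deepest node is D at depth 6.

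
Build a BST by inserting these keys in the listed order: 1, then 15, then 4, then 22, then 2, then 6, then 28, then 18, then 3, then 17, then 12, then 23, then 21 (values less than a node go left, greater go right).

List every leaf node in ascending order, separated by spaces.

1: root
15: right child of 1 (depth 1)
4: left child of 15 (depth 2)
22: right child of 15 (depth 2)
2: left child of 4 (depth 3)
6: right child of 4 (depth 3)
28: right child of 22 (depth 3)
18: left child of 22 (depth 3)
3: right child of 2 (depth 4)
17: left child of 18 (depth 4)
12: right child of 6 (depth 4)
23: left child of 28 (depth 4)
21: right child of 18 (depth 4)

3 12 17 21 23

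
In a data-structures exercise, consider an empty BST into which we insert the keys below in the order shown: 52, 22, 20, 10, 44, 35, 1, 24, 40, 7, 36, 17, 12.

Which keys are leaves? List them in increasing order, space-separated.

7 12 24 36

Resulting structure (node: left, right):
  52: L=22, R=–
  22: L=20, R=44
  20: L=10, R=–
  10: L=1, R=17
  44: L=35, R=–
  35: L=24, R=40
  1: L=–, R=7
  24: L=–, R=–
  40: L=36, R=–
  7: L=–, R=–
  36: L=–, R=–
  17: L=12, R=–
  12: L=–, R=–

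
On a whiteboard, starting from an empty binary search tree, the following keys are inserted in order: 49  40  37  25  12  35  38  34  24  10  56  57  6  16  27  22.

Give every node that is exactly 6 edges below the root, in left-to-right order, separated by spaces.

49: root
40: left child of 49 (depth 1)
37: left child of 40 (depth 2)
25: left child of 37 (depth 3)
12: left child of 25 (depth 4)
35: right child of 25 (depth 4)
38: right child of 37 (depth 3)
34: left child of 35 (depth 5)
24: right child of 12 (depth 5)
10: left child of 12 (depth 5)
56: right child of 49 (depth 1)
57: right child of 56 (depth 2)
6: left child of 10 (depth 6)
16: left child of 24 (depth 6)
27: left child of 34 (depth 6)
22: right child of 16 (depth 7)

6 16 27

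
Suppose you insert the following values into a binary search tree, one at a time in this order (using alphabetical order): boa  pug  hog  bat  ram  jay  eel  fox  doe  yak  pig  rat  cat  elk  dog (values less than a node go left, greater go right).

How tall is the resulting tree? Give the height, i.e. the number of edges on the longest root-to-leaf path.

5

Resulting structure (node: left, right):
  boa: L=bat, R=pug
  pug: L=hog, R=ram
  hog: L=eel, R=jay
  bat: L=–, R=–
  ram: L=–, R=yak
  jay: L=–, R=pig
  eel: L=doe, R=fox
  fox: L=elk, R=–
  doe: L=cat, R=dog
  yak: L=rat, R=–
  pig: L=–, R=–
  rat: L=–, R=–
  cat: L=–, R=–
  elk: L=–, R=–
  dog: L=–, R=–

The deepest node is cat at depth 5.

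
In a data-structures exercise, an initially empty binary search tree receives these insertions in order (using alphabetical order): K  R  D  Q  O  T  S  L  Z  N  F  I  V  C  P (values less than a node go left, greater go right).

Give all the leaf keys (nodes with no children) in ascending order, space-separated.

Insert K: tree is empty, so K becomes the root.
Insert R: R > K → go right. Place as right child of K.
Insert D: D < K → go left. Place as left child of K.
Insert Q: Q > K → go right; Q < R → go left. Place as left child of R.
Insert O: O > K → go right; O < R → go left; O < Q → go left. Place as left child of Q.
Insert T: T > K → go right; T > R → go right. Place as right child of R.
Insert S: S > K → go right; S > R → go right; S < T → go left. Place as left child of T.
Insert L: L > K → go right; L < R → go left; L < Q → go left; L < O → go left. Place as left child of O.
Insert Z: Z > K → go right; Z > R → go right; Z > T → go right. Place as right child of T.
Insert N: N > K → go right; N < R → go left; N < Q → go left; N < O → go left; N > L → go right. Place as right child of L.
Insert F: F < K → go left; F > D → go right. Place as right child of D.
Insert I: I < K → go left; I > D → go right; I > F → go right. Place as right child of F.
Insert V: V > K → go right; V > R → go right; V > T → go right; V < Z → go left. Place as left child of Z.
Insert C: C < K → go left; C < D → go left. Place as left child of D.
Insert P: P > K → go right; P < R → go left; P < Q → go left; P > O → go right. Place as right child of O.

C I N P S V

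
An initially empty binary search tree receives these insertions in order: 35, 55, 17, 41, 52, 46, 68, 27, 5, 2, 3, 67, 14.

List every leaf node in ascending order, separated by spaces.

35: root
55: right child of 35 (depth 1)
17: left child of 35 (depth 1)
41: left child of 55 (depth 2)
52: right child of 41 (depth 3)
46: left child of 52 (depth 4)
68: right child of 55 (depth 2)
27: right child of 17 (depth 2)
5: left child of 17 (depth 2)
2: left child of 5 (depth 3)
3: right child of 2 (depth 4)
67: left child of 68 (depth 3)
14: right child of 5 (depth 3)

3 14 27 46 67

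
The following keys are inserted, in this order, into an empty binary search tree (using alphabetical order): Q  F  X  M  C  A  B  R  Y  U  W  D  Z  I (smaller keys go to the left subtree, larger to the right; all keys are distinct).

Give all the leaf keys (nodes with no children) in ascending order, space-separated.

Insert Q: tree is empty, so Q becomes the root.
Insert F: F < Q → go left. Place as left child of Q.
Insert X: X > Q → go right. Place as right child of Q.
Insert M: M < Q → go left; M > F → go right. Place as right child of F.
Insert C: C < Q → go left; C < F → go left. Place as left child of F.
Insert A: A < Q → go left; A < F → go left; A < C → go left. Place as left child of C.
Insert B: B < Q → go left; B < F → go left; B < C → go left; B > A → go right. Place as right child of A.
Insert R: R > Q → go right; R < X → go left. Place as left child of X.
Insert Y: Y > Q → go right; Y > X → go right. Place as right child of X.
Insert U: U > Q → go right; U < X → go left; U > R → go right. Place as right child of R.
Insert W: W > Q → go right; W < X → go left; W > R → go right; W > U → go right. Place as right child of U.
Insert D: D < Q → go left; D < F → go left; D > C → go right. Place as right child of C.
Insert Z: Z > Q → go right; Z > X → go right; Z > Y → go right. Place as right child of Y.
Insert I: I < Q → go left; I > F → go right; I < M → go left. Place as left child of M.

B D I W Z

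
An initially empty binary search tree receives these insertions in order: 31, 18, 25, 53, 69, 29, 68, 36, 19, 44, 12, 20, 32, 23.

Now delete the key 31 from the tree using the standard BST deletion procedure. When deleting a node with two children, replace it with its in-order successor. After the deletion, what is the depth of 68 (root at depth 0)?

3

31: root
18: left child of 31 (depth 1)
25: right child of 18 (depth 2)
53: right child of 31 (depth 1)
69: right child of 53 (depth 2)
29: right child of 25 (depth 3)
68: left child of 69 (depth 3)
36: left child of 53 (depth 2)
19: left child of 25 (depth 3)
44: right child of 36 (depth 3)
12: left child of 18 (depth 2)
20: right child of 19 (depth 4)
32: left child of 36 (depth 3)
23: right child of 20 (depth 5)

Delete 31 (two children — replace with in-order successor).
After deletion, path to 68: 32 → 53 → 69 → 68.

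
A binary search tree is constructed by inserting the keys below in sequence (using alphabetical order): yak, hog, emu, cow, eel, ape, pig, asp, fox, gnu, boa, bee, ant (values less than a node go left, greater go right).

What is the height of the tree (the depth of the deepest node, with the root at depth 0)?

7

yak: root
hog: left child of yak (depth 1)
emu: left child of hog (depth 2)
cow: left child of emu (depth 3)
eel: right child of cow (depth 4)
ape: left child of cow (depth 4)
pig: right child of hog (depth 2)
asp: right child of ape (depth 5)
fox: right child of emu (depth 3)
gnu: right child of fox (depth 4)
boa: right child of asp (depth 6)
bee: left child of boa (depth 7)
ant: left child of ape (depth 5)

The deepest node is bee at depth 7.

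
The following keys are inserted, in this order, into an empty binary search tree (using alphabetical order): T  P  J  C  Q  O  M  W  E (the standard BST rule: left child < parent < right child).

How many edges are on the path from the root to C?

Resulting structure (node: left, right):
  T: L=P, R=W
  P: L=J, R=Q
  J: L=C, R=O
  C: L=–, R=E
  Q: L=–, R=–
  O: L=M, R=–
  M: L=–, R=–
  W: L=–, R=–
  E: L=–, R=–

Path to C: T → P → J → C, which is 3 edges.

3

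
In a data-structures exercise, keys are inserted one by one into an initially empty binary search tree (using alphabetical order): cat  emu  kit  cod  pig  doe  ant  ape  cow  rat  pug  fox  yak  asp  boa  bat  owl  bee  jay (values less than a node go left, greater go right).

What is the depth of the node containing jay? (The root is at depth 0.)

4

Insert cat: tree is empty, so cat becomes the root.
Insert emu: emu > cat → go right. Place as right child of cat.
Insert kit: kit > cat → go right; kit > emu → go right. Place as right child of emu.
Insert cod: cod > cat → go right; cod < emu → go left. Place as left child of emu.
Insert pig: pig > cat → go right; pig > emu → go right; pig > kit → go right. Place as right child of kit.
Insert doe: doe > cat → go right; doe < emu → go left; doe > cod → go right. Place as right child of cod.
Insert ant: ant < cat → go left. Place as left child of cat.
Insert ape: ape < cat → go left; ape > ant → go right. Place as right child of ant.
Insert cow: cow > cat → go right; cow < emu → go left; cow > cod → go right; cow < doe → go left. Place as left child of doe.
Insert rat: rat > cat → go right; rat > emu → go right; rat > kit → go right; rat > pig → go right. Place as right child of pig.
Insert pug: pug > cat → go right; pug > emu → go right; pug > kit → go right; pug > pig → go right; pug < rat → go left. Place as left child of rat.
Insert fox: fox > cat → go right; fox > emu → go right; fox < kit → go left. Place as left child of kit.
Insert yak: yak > cat → go right; yak > emu → go right; yak > kit → go right; yak > pig → go right; yak > rat → go right. Place as right child of rat.
Insert asp: asp < cat → go left; asp > ant → go right; asp > ape → go right. Place as right child of ape.
Insert boa: boa < cat → go left; boa > ant → go right; boa > ape → go right; boa > asp → go right. Place as right child of asp.
Insert bat: bat < cat → go left; bat > ant → go right; bat > ape → go right; bat > asp → go right; bat < boa → go left. Place as left child of boa.
Insert owl: owl > cat → go right; owl > emu → go right; owl > kit → go right; owl < pig → go left. Place as left child of pig.
Insert bee: bee < cat → go left; bee > ant → go right; bee > ape → go right; bee > asp → go right; bee < boa → go left; bee > bat → go right. Place as right child of bat.
Insert jay: jay > cat → go right; jay > emu → go right; jay < kit → go left; jay > fox → go right. Place as right child of fox.

Path to jay: cat → emu → kit → fox → jay, which is 4 edges.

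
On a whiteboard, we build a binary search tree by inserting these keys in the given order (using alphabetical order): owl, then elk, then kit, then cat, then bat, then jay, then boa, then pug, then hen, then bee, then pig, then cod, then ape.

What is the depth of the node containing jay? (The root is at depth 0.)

owl: root
elk: left child of owl (depth 1)
kit: right child of elk (depth 2)
cat: left child of elk (depth 2)
bat: left child of cat (depth 3)
jay: left child of kit (depth 3)
boa: right child of bat (depth 4)
pug: right child of owl (depth 1)
hen: left child of jay (depth 4)
bee: left child of boa (depth 5)
pig: left child of pug (depth 2)
cod: right child of cat (depth 3)
ape: left child of bat (depth 4)

Path to jay: owl → elk → kit → jay, which is 3 edges.

3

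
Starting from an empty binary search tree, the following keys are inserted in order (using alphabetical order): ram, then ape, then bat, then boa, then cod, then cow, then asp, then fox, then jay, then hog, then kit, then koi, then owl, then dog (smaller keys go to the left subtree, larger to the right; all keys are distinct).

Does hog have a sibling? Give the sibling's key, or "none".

Resulting structure (node: left, right):
  ram: L=ape, R=–
  ape: L=–, R=bat
  bat: L=asp, R=boa
  boa: L=–, R=cod
  cod: L=–, R=cow
  cow: L=–, R=fox
  asp: L=–, R=–
  fox: L=dog, R=jay
  jay: L=hog, R=kit
  hog: L=–, R=–
  kit: L=–, R=koi
  koi: L=–, R=owl
  owl: L=–, R=–
  dog: L=–, R=–

hog's parent is jay; the other child of jay is kit.

kit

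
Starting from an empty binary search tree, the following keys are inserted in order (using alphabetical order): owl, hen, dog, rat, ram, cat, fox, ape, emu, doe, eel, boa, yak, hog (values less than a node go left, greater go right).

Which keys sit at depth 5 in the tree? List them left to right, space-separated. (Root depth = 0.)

boa eel

Insert owl: tree is empty, so owl becomes the root.
Insert hen: hen < owl → go left. Place as left child of owl.
Insert dog: dog < owl → go left; dog < hen → go left. Place as left child of hen.
Insert rat: rat > owl → go right. Place as right child of owl.
Insert ram: ram > owl → go right; ram < rat → go left. Place as left child of rat.
Insert cat: cat < owl → go left; cat < hen → go left; cat < dog → go left. Place as left child of dog.
Insert fox: fox < owl → go left; fox < hen → go left; fox > dog → go right. Place as right child of dog.
Insert ape: ape < owl → go left; ape < hen → go left; ape < dog → go left; ape < cat → go left. Place as left child of cat.
Insert emu: emu < owl → go left; emu < hen → go left; emu > dog → go right; emu < fox → go left. Place as left child of fox.
Insert doe: doe < owl → go left; doe < hen → go left; doe < dog → go left; doe > cat → go right. Place as right child of cat.
Insert eel: eel < owl → go left; eel < hen → go left; eel > dog → go right; eel < fox → go left; eel < emu → go left. Place as left child of emu.
Insert boa: boa < owl → go left; boa < hen → go left; boa < dog → go left; boa < cat → go left; boa > ape → go right. Place as right child of ape.
Insert yak: yak > owl → go right; yak > rat → go right. Place as right child of rat.
Insert hog: hog < owl → go left; hog > hen → go right. Place as right child of hen.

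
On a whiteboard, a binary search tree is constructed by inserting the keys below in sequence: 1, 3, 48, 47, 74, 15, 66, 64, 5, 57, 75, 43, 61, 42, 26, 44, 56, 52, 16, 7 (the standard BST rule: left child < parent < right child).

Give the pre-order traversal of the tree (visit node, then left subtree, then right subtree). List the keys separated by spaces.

Insert 1: tree is empty, so 1 becomes the root.
Insert 3: 3 > 1 → go right. Place as right child of 1.
Insert 48: 48 > 1 → go right; 48 > 3 → go right. Place as right child of 3.
Insert 47: 47 > 1 → go right; 47 > 3 → go right; 47 < 48 → go left. Place as left child of 48.
Insert 74: 74 > 1 → go right; 74 > 3 → go right; 74 > 48 → go right. Place as right child of 48.
Insert 15: 15 > 1 → go right; 15 > 3 → go right; 15 < 48 → go left; 15 < 47 → go left. Place as left child of 47.
Insert 66: 66 > 1 → go right; 66 > 3 → go right; 66 > 48 → go right; 66 < 74 → go left. Place as left child of 74.
Insert 64: 64 > 1 → go right; 64 > 3 → go right; 64 > 48 → go right; 64 < 74 → go left; 64 < 66 → go left. Place as left child of 66.
Insert 5: 5 > 1 → go right; 5 > 3 → go right; 5 < 48 → go left; 5 < 47 → go left; 5 < 15 → go left. Place as left child of 15.
Insert 57: 57 > 1 → go right; 57 > 3 → go right; 57 > 48 → go right; 57 < 74 → go left; 57 < 66 → go left; 57 < 64 → go left. Place as left child of 64.
Insert 75: 75 > 1 → go right; 75 > 3 → go right; 75 > 48 → go right; 75 > 74 → go right. Place as right child of 74.
Insert 43: 43 > 1 → go right; 43 > 3 → go right; 43 < 48 → go left; 43 < 47 → go left; 43 > 15 → go right. Place as right child of 15.
Insert 61: 61 > 1 → go right; 61 > 3 → go right; 61 > 48 → go right; 61 < 74 → go left; 61 < 66 → go left; 61 < 64 → go left; 61 > 57 → go right. Place as right child of 57.
Insert 42: 42 > 1 → go right; 42 > 3 → go right; 42 < 48 → go left; 42 < 47 → go left; 42 > 15 → go right; 42 < 43 → go left. Place as left child of 43.
Insert 26: 26 > 1 → go right; 26 > 3 → go right; 26 < 48 → go left; 26 < 47 → go left; 26 > 15 → go right; 26 < 43 → go left; 26 < 42 → go left. Place as left child of 42.
Insert 44: 44 > 1 → go right; 44 > 3 → go right; 44 < 48 → go left; 44 < 47 → go left; 44 > 15 → go right; 44 > 43 → go right. Place as right child of 43.
Insert 56: 56 > 1 → go right; 56 > 3 → go right; 56 > 48 → go right; 56 < 74 → go left; 56 < 66 → go left; 56 < 64 → go left; 56 < 57 → go left. Place as left child of 57.
Insert 52: 52 > 1 → go right; 52 > 3 → go right; 52 > 48 → go right; 52 < 74 → go left; 52 < 66 → go left; 52 < 64 → go left; 52 < 57 → go left; 52 < 56 → go left. Place as left child of 56.
Insert 16: 16 > 1 → go right; 16 > 3 → go right; 16 < 48 → go left; 16 < 47 → go left; 16 > 15 → go right; 16 < 43 → go left; 16 < 42 → go left; 16 < 26 → go left. Place as left child of 26.
Insert 7: 7 > 1 → go right; 7 > 3 → go right; 7 < 48 → go left; 7 < 47 → go left; 7 < 15 → go left; 7 > 5 → go right. Place as right child of 5.

1 3 48 47 15 5 7 43 42 26 16 44 74 66 64 57 56 52 61 75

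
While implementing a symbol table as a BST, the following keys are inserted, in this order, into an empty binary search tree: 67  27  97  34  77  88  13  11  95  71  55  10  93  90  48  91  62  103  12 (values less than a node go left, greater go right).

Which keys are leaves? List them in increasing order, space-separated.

Resulting structure (node: left, right):
  67: L=27, R=97
  27: L=13, R=34
  97: L=77, R=103
  34: L=–, R=55
  77: L=71, R=88
  88: L=–, R=95
  13: L=11, R=–
  11: L=10, R=12
  95: L=93, R=–
  71: L=–, R=–
  55: L=48, R=62
  10: L=–, R=–
  93: L=90, R=–
  90: L=–, R=91
  48: L=–, R=–
  91: L=–, R=–
  62: L=–, R=–
  103: L=–, R=–
  12: L=–, R=–

10 12 48 62 71 91 103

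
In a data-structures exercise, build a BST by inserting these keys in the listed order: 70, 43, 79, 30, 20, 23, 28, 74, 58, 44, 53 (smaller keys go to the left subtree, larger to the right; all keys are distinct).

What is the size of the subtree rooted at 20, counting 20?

3

Insert 70: tree is empty, so 70 becomes the root.
Insert 43: 43 < 70 → go left. Place as left child of 70.
Insert 79: 79 > 70 → go right. Place as right child of 70.
Insert 30: 30 < 70 → go left; 30 < 43 → go left. Place as left child of 43.
Insert 20: 20 < 70 → go left; 20 < 43 → go left; 20 < 30 → go left. Place as left child of 30.
Insert 23: 23 < 70 → go left; 23 < 43 → go left; 23 < 30 → go left; 23 > 20 → go right. Place as right child of 20.
Insert 28: 28 < 70 → go left; 28 < 43 → go left; 28 < 30 → go left; 28 > 20 → go right; 28 > 23 → go right. Place as right child of 23.
Insert 74: 74 > 70 → go right; 74 < 79 → go left. Place as left child of 79.
Insert 58: 58 < 70 → go left; 58 > 43 → go right. Place as right child of 43.
Insert 44: 44 < 70 → go left; 44 > 43 → go right; 44 < 58 → go left. Place as left child of 58.
Insert 53: 53 < 70 → go left; 53 > 43 → go right; 53 < 58 → go left; 53 > 44 → go right. Place as right child of 44.

Subtree rooted at 20 contains: 20, 23, 28 — 3 nodes.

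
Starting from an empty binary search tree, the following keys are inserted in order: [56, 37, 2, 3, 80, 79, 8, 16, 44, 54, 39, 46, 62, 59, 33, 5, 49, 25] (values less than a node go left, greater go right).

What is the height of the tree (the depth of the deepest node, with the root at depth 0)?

7

Insert 56: tree is empty, so 56 becomes the root.
Insert 37: 37 < 56 → go left. Place as left child of 56.
Insert 2: 2 < 56 → go left; 2 < 37 → go left. Place as left child of 37.
Insert 3: 3 < 56 → go left; 3 < 37 → go left; 3 > 2 → go right. Place as right child of 2.
Insert 80: 80 > 56 → go right. Place as right child of 56.
Insert 79: 79 > 56 → go right; 79 < 80 → go left. Place as left child of 80.
Insert 8: 8 < 56 → go left; 8 < 37 → go left; 8 > 2 → go right; 8 > 3 → go right. Place as right child of 3.
Insert 16: 16 < 56 → go left; 16 < 37 → go left; 16 > 2 → go right; 16 > 3 → go right; 16 > 8 → go right. Place as right child of 8.
Insert 44: 44 < 56 → go left; 44 > 37 → go right. Place as right child of 37.
Insert 54: 54 < 56 → go left; 54 > 37 → go right; 54 > 44 → go right. Place as right child of 44.
Insert 39: 39 < 56 → go left; 39 > 37 → go right; 39 < 44 → go left. Place as left child of 44.
Insert 46: 46 < 56 → go left; 46 > 37 → go right; 46 > 44 → go right; 46 < 54 → go left. Place as left child of 54.
Insert 62: 62 > 56 → go right; 62 < 80 → go left; 62 < 79 → go left. Place as left child of 79.
Insert 59: 59 > 56 → go right; 59 < 80 → go left; 59 < 79 → go left; 59 < 62 → go left. Place as left child of 62.
Insert 33: 33 < 56 → go left; 33 < 37 → go left; 33 > 2 → go right; 33 > 3 → go right; 33 > 8 → go right; 33 > 16 → go right. Place as right child of 16.
Insert 5: 5 < 56 → go left; 5 < 37 → go left; 5 > 2 → go right; 5 > 3 → go right; 5 < 8 → go left. Place as left child of 8.
Insert 49: 49 < 56 → go left; 49 > 37 → go right; 49 > 44 → go right; 49 < 54 → go left; 49 > 46 → go right. Place as right child of 46.
Insert 25: 25 < 56 → go left; 25 < 37 → go left; 25 > 2 → go right; 25 > 3 → go right; 25 > 8 → go right; 25 > 16 → go right; 25 < 33 → go left. Place as left child of 33.

The deepest node is 25 at depth 7.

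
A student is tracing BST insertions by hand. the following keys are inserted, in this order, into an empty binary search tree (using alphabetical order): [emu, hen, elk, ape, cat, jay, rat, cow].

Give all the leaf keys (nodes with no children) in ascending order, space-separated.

Insert emu: tree is empty, so emu becomes the root.
Insert hen: hen > emu → go right. Place as right child of emu.
Insert elk: elk < emu → go left. Place as left child of emu.
Insert ape: ape < emu → go left; ape < elk → go left. Place as left child of elk.
Insert cat: cat < emu → go left; cat < elk → go left; cat > ape → go right. Place as right child of ape.
Insert jay: jay > emu → go right; jay > hen → go right. Place as right child of hen.
Insert rat: rat > emu → go right; rat > hen → go right; rat > jay → go right. Place as right child of jay.
Insert cow: cow < emu → go left; cow < elk → go left; cow > ape → go right; cow > cat → go right. Place as right child of cat.

cow rat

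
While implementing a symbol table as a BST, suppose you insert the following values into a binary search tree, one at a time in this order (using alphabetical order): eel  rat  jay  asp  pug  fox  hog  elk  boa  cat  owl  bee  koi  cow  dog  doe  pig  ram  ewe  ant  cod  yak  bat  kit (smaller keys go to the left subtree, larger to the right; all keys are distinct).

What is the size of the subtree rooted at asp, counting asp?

eel: root
rat: right child of eel (depth 1)
jay: left child of rat (depth 2)
asp: left child of eel (depth 1)
pug: right child of jay (depth 3)
fox: left child of jay (depth 3)
hog: right child of fox (depth 4)
elk: left child of fox (depth 4)
boa: right child of asp (depth 2)
cat: right child of boa (depth 3)
owl: left child of pug (depth 4)
bee: left child of boa (depth 3)
koi: left child of owl (depth 5)
cow: right child of cat (depth 4)
dog: right child of cow (depth 5)
doe: left child of dog (depth 6)
pig: right child of owl (depth 5)
ram: right child of pug (depth 4)
ewe: right child of elk (depth 5)
ant: left child of asp (depth 2)
cod: left child of cow (depth 5)
yak: right child of rat (depth 2)
bat: left child of bee (depth 4)
kit: left child of koi (depth 6)

Subtree rooted at asp contains: asp, ant, boa, bee, bat, cat, cow, cod, dog, doe — 10 nodes.

10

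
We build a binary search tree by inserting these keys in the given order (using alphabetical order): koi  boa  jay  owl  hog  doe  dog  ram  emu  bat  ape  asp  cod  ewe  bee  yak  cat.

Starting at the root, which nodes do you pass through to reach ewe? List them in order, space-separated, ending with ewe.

koi boa jay hog doe dog emu ewe

koi: root
boa: left child of koi (depth 1)
jay: right child of boa (depth 2)
owl: right child of koi (depth 1)
hog: left child of jay (depth 3)
doe: left child of hog (depth 4)
dog: right child of doe (depth 5)
ram: right child of owl (depth 2)
emu: right child of dog (depth 6)
bat: left child of boa (depth 2)
ape: left child of bat (depth 3)
asp: right child of ape (depth 4)
cod: left child of doe (depth 5)
ewe: right child of emu (depth 7)
bee: right child of bat (depth 3)
yak: right child of ram (depth 3)
cat: left child of cod (depth 6)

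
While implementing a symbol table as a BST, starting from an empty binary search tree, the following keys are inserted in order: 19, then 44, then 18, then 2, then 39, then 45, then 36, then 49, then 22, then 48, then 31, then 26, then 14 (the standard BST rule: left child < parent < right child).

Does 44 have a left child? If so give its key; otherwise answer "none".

Insert 19: tree is empty, so 19 becomes the root.
Insert 44: 44 > 19 → go right. Place as right child of 19.
Insert 18: 18 < 19 → go left. Place as left child of 19.
Insert 2: 2 < 19 → go left; 2 < 18 → go left. Place as left child of 18.
Insert 39: 39 > 19 → go right; 39 < 44 → go left. Place as left child of 44.
Insert 45: 45 > 19 → go right; 45 > 44 → go right. Place as right child of 44.
Insert 36: 36 > 19 → go right; 36 < 44 → go left; 36 < 39 → go left. Place as left child of 39.
Insert 49: 49 > 19 → go right; 49 > 44 → go right; 49 > 45 → go right. Place as right child of 45.
Insert 22: 22 > 19 → go right; 22 < 44 → go left; 22 < 39 → go left; 22 < 36 → go left. Place as left child of 36.
Insert 48: 48 > 19 → go right; 48 > 44 → go right; 48 > 45 → go right; 48 < 49 → go left. Place as left child of 49.
Insert 31: 31 > 19 → go right; 31 < 44 → go left; 31 < 39 → go left; 31 < 36 → go left; 31 > 22 → go right. Place as right child of 22.
Insert 26: 26 > 19 → go right; 26 < 44 → go left; 26 < 39 → go left; 26 < 36 → go left; 26 > 22 → go right; 26 < 31 → go left. Place as left child of 31.
Insert 14: 14 < 19 → go left; 14 < 18 → go left; 14 > 2 → go right. Place as right child of 2.

39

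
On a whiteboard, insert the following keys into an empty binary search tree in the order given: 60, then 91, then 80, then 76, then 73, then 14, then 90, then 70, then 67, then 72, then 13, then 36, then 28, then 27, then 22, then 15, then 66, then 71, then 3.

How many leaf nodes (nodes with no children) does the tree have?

60: root
91: right child of 60 (depth 1)
80: left child of 91 (depth 2)
76: left child of 80 (depth 3)
73: left child of 76 (depth 4)
14: left child of 60 (depth 1)
90: right child of 80 (depth 3)
70: left child of 73 (depth 5)
67: left child of 70 (depth 6)
72: right child of 70 (depth 6)
13: left child of 14 (depth 2)
36: right child of 14 (depth 2)
28: left child of 36 (depth 3)
27: left child of 28 (depth 4)
22: left child of 27 (depth 5)
15: left child of 22 (depth 6)
66: left child of 67 (depth 7)
71: left child of 72 (depth 7)
3: left child of 13 (depth 3)

Leaves: 3, 15, 66, 71, 90 — 5 in total.

5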